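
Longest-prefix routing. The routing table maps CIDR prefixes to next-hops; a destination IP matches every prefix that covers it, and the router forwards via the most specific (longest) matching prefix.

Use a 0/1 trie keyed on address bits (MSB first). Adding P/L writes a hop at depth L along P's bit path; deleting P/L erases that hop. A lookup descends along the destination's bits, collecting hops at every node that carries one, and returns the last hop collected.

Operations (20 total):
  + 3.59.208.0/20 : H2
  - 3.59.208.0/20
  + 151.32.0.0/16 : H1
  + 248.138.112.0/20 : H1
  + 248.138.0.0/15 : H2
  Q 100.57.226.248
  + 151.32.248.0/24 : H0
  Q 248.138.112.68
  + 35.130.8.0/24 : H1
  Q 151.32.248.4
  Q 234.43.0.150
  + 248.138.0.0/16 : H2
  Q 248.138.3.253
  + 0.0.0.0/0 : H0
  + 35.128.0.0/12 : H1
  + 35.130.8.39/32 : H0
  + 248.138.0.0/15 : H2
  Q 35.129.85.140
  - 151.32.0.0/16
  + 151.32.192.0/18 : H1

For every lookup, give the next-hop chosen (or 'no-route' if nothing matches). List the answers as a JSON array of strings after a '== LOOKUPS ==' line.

Apply in order:
  add 3.59.208.0/20 -> H2 at depth 20
  del 3.59.208.0/20 (clear depth 20)
  add 151.32.0.0/16 -> H1 at depth 16
  add 248.138.112.0/20 -> H1 at depth 20
  add 248.138.0.0/15 -> H2 at depth 15
  Q 100.57.226.248: descend 0 ; hops seen [∅] ; pick no-route
  add 151.32.248.0/24 -> H0 at depth 24
  Q 248.138.112.68: descend 11111000100010100111 ; hops seen [H2,H1] ; pick H1
  add 35.130.8.0/24 -> H1 at depth 24
  Q 151.32.248.4: descend 100101110010000011111000 ; hops seen [H1,H0] ; pick H0
  Q 234.43.0.150: descend 111 ; hops seen [∅] ; pick no-route
  add 248.138.0.0/16 -> H2 at depth 16
  Q 248.138.3.253: descend 11111000100010100 ; hops seen [H2,H2] ; pick H2
  add 0.0.0.0/0 -> H0 at depth 0
  add 35.128.0.0/12 -> H1 at depth 12
  add 35.130.8.39/32 -> H0 at depth 32
  add 248.138.0.0/15 -> H2 at depth 15
  Q 35.129.85.140: descend 00100011100000 ; hops seen [H0,H1] ; pick H1
  del 151.32.0.0/16 (clear depth 16)
  add 151.32.192.0/18 -> H1 at depth 18

== LOOKUPS ==
["no-route","H1","H0","no-route","H2","H1"]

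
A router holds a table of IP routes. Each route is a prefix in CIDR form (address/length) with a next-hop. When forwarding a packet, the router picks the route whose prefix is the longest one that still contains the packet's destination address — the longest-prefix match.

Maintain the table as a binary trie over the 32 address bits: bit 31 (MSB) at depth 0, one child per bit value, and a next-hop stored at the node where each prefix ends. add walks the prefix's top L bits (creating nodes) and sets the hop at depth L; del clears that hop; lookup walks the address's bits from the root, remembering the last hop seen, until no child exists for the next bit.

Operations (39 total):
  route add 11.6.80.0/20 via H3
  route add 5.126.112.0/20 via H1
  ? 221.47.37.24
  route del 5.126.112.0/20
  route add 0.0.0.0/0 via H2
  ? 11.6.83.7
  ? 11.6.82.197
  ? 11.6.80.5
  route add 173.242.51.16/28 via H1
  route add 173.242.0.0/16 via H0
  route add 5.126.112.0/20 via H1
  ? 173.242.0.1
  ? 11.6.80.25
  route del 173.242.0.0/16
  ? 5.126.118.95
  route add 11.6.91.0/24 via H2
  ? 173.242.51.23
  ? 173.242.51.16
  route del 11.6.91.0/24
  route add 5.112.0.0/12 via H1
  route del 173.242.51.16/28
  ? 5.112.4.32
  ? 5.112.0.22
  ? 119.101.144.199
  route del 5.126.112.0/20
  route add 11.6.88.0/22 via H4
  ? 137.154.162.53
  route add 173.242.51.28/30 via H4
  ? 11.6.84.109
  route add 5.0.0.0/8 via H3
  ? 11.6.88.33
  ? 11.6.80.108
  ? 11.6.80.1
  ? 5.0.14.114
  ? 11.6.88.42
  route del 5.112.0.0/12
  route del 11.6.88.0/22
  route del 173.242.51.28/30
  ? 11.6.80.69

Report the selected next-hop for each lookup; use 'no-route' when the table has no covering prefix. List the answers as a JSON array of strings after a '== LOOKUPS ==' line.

Apply in order:
  add 11.6.80.0/20 -> H3 at depth 20
  add 5.126.112.0/20 -> H1 at depth 20
  Q 221.47.37.24: descend ε ; hops seen [∅] ; pick no-route
  del 5.126.112.0/20 (clear depth 20)
  add 0.0.0.0/0 -> H2 at depth 0
  Q 11.6.83.7: descend 00001011000001100101 ; hops seen [H2,H3] ; pick H3
  Q 11.6.82.197: descend 00001011000001100101 ; hops seen [H2,H3] ; pick H3
  Q 11.6.80.5: descend 00001011000001100101 ; hops seen [H2,H3] ; pick H3
  add 173.242.51.16/28 -> H1 at depth 28
  add 173.242.0.0/16 -> H0 at depth 16
  add 5.126.112.0/20 -> H1 at depth 20
  Q 173.242.0.1: descend 101011011111001000 ; hops seen [H2,H0] ; pick H0
  Q 11.6.80.25: descend 00001011000001100101 ; hops seen [H2,H3] ; pick H3
  del 173.242.0.0/16 (clear depth 16)
  Q 5.126.118.95: descend 00000101011111100111 ; hops seen [H2,H1] ; pick H1
  add 11.6.91.0/24 -> H2 at depth 24
  Q 173.242.51.23: descend 1010110111110010001100110001 ; hops seen [H2,H1] ; pick H1
  Q 173.242.51.16: descend 1010110111110010001100110001 ; hops seen [H2,H1] ; pick H1
  del 11.6.91.0/24 (clear depth 24)
  add 5.112.0.0/12 -> H1 at depth 12
  del 173.242.51.16/28 (clear depth 28)
  Q 5.112.4.32: descend 000001010111 ; hops seen [H2,H1] ; pick H1
  Q 5.112.0.22: descend 000001010111 ; hops seen [H2,H1] ; pick H1
  Q 119.101.144.199: descend 0 ; hops seen [H2] ; pick H2
  del 5.126.112.0/20 (clear depth 20)
  add 11.6.88.0/22 -> H4 at depth 22
  Q 137.154.162.53: descend 10 ; hops seen [H2] ; pick H2
  add 173.242.51.28/30 -> H4 at depth 30
  Q 11.6.84.109: descend 00001011000001100101 ; hops seen [H2,H3] ; pick H3
  add 5.0.0.0/8 -> H3 at depth 8
  Q 11.6.88.33: descend 0000101100000110010110 ; hops seen [H2,H3,H4] ; pick H4
  Q 11.6.80.108: descend 00001011000001100101 ; hops seen [H2,H3] ; pick H3
  Q 11.6.80.1: descend 00001011000001100101 ; hops seen [H2,H3] ; pick H3
  Q 5.0.14.114: descend 000001010 ; hops seen [H2,H3] ; pick H3
  Q 11.6.88.42: descend 0000101100000110010110 ; hops seen [H2,H3,H4] ; pick H4
  del 5.112.0.0/12 (clear depth 12)
  del 11.6.88.0/22 (clear depth 22)
  del 173.242.51.28/30 (clear depth 30)
  Q 11.6.80.69: descend 00001011000001100101 ; hops seen [H2,H3] ; pick H3

== LOOKUPS ==
["no-route","H3","H3","H3","H0","H3","H1","H1","H1","H1","H1","H2","H2","H3","H4","H3","H3","H3","H4","H3"]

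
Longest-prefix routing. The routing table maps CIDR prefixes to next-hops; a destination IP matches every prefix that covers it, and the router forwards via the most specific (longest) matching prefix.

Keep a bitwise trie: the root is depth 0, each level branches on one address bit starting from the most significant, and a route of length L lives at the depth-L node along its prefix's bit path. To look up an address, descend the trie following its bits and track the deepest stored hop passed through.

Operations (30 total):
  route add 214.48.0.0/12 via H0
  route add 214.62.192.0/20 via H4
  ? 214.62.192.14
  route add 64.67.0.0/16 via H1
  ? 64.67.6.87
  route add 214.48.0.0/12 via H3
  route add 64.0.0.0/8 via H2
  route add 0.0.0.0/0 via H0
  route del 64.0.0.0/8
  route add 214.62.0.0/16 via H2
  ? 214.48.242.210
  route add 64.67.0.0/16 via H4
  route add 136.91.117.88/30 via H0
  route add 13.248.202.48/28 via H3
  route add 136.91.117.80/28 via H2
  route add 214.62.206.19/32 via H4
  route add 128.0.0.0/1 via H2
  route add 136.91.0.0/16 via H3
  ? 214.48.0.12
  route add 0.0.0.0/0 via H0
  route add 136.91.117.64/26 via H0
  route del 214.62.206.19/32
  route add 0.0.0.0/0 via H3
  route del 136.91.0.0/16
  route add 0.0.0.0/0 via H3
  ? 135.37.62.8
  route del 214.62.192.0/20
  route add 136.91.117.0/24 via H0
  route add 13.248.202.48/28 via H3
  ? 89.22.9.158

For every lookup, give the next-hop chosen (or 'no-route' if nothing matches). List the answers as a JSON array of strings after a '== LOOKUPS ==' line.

Apply in order:
  + 214.48.0.0/12 (H0) depth=12
  + 214.62.192.0/20 (H4) depth=20
  ? 214.62.192.14  path d0:-→d1:-→d2:-→d3:-→d4:-→d5:-→d6:-→d7:-→d8:-→d9:-→d10:-→d11:-→d12:H0→d13:-→d14:-→d15:-→d16:-→d17:-→d18:-→d19:-→d20:H4  best=H4
  + 64.67.0.0/16 (H1) depth=16
  ? 64.67.6.87  path d0:-→d1:-→d2:-→d3:-→d4:-→d5:-→d6:-→d7:-→d8:-→d9:-→d10:-→d11:-→d12:-→d13:-→d14:-→d15:-→d16:H1  best=H1
  + 214.48.0.0/12 (H3) depth=12
  + 64.0.0.0/8 (H2) depth=8
  + 0.0.0.0/0 (H0) depth=0
  - 64.0.0.0/8 clear@8
  + 214.62.0.0/16 (H2) depth=16
  ? 214.48.242.210  path d0:H0→d1:-→d2:-→d3:-→d4:-→d5:-→d6:-→d7:-→d8:-→d9:-→d10:-→d11:-→d12:H3  best=H3
  + 64.67.0.0/16 (H4) depth=16
  + 136.91.117.88/30 (H0) depth=30
  + 13.248.202.48/28 (H3) depth=28
  + 136.91.117.80/28 (H2) depth=28
  + 214.62.206.19/32 (H4) depth=32
  + 128.0.0.0/1 (H2) depth=1
  + 136.91.0.0/16 (H3) depth=16
  ? 214.48.0.12  path d0:H0→d1:H2→d2:-→d3:-→d4:-→d5:-→d6:-→d7:-→d8:-→d9:-→d10:-→d11:-→d12:H3  best=H3
  + 0.0.0.0/0 (H0) depth=0
  + 136.91.117.64/26 (H0) depth=26
  - 214.62.206.19/32 clear@32
  + 0.0.0.0/0 (H3) depth=0
  - 136.91.0.0/16 clear@16
  + 0.0.0.0/0 (H3) depth=0
  ? 135.37.62.8  path d0:H3→d1:H2→d2:-→d3:-→d4:-  best=H2
  - 214.62.192.0/20 clear@20
  + 136.91.117.0/24 (H0) depth=24
  + 13.248.202.48/28 (H3) depth=28
  ? 89.22.9.158  path d0:H3→d1:-→d2:-→d3:-  best=H3

== LOOKUPS ==
["H4","H1","H3","H3","H2","H3"]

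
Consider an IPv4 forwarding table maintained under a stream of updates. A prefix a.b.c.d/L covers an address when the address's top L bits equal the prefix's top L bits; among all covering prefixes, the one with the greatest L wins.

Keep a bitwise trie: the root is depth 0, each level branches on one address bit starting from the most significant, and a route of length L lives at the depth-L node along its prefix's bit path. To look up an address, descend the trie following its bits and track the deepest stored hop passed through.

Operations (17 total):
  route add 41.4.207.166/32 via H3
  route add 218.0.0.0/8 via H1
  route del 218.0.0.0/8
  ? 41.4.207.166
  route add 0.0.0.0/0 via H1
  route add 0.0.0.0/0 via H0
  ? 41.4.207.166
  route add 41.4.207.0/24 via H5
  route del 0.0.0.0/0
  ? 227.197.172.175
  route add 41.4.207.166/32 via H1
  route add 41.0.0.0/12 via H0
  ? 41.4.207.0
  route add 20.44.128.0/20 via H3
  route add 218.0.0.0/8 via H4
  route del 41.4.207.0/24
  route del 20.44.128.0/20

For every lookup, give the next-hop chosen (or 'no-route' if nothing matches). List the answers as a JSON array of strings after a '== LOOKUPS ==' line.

Trace:
  + 41.4.207.166/32 (H3) depth=32
  + 218.0.0.0/8 (H1) depth=8
  del 218.0.0.0/8 (clear depth 8)
  lookup 41.4.207.166: bits 00101001000001001100111110100110 walk d0:-→d1:-→d2:-→d3:-→d4:-→d5:-→d6:-→d7:-→d8:-→d9:-→d10:-→d11:-→d12:-→d13:-→d14:-→d15:-→d16:-→d17:-→d18:-→d19:-→d20:-→d21:-→d22:-→d23:-→d24:-→d25:-→d26:-→d27:-→d28:-→d29:-→d30:-→d31:-→d32:H3 -> H3
  + 0.0.0.0/0 (H1) depth=0
  + 0.0.0.0/0 (H0) depth=0
  lookup 41.4.207.166: bits 00101001000001001100111110100110 walk d0:H0→d1:-→d2:-→d3:-→d4:-→d5:-→d6:-→d7:-→d8:-→d9:-→d10:-→d11:-→d12:-→d13:-→d14:-→d15:-→d16:-→d17:-→d18:-→d19:-→d20:-→d21:-→d22:-→d23:-→d24:-→d25:-→d26:-→d27:-→d28:-→d29:-→d30:-→d31:-→d32:H3 -> H3
  + 41.4.207.0/24 (H5) depth=24
  del 0.0.0.0/0 (clear depth 0)
  lookup 227.197.172.175: bits 11 walk d0:-→d1:-→d2:- -> no-route
  + 41.4.207.166/32 (H1) depth=32
  + 41.0.0.0/12 (H0) depth=12
  lookup 41.4.207.0: bits 001010010000010011001111 walk d0:-→d1:-→d2:-→d3:-→d4:-→d5:-→d6:-→d7:-→d8:-→d9:-→d10:-→d11:-→d12:H0→d13:-→d14:-→d15:-→d16:-→d17:-→d18:-→d19:-→d20:-→d21:-→d22:-→d23:-→d24:H5 -> H5
  + 20.44.128.0/20 (H3) depth=20
  + 218.0.0.0/8 (H4) depth=8
  del 41.4.207.0/24 (clear depth 24)
  del 20.44.128.0/20 (clear depth 20)

== LOOKUPS ==
["H3","H3","no-route","H5"]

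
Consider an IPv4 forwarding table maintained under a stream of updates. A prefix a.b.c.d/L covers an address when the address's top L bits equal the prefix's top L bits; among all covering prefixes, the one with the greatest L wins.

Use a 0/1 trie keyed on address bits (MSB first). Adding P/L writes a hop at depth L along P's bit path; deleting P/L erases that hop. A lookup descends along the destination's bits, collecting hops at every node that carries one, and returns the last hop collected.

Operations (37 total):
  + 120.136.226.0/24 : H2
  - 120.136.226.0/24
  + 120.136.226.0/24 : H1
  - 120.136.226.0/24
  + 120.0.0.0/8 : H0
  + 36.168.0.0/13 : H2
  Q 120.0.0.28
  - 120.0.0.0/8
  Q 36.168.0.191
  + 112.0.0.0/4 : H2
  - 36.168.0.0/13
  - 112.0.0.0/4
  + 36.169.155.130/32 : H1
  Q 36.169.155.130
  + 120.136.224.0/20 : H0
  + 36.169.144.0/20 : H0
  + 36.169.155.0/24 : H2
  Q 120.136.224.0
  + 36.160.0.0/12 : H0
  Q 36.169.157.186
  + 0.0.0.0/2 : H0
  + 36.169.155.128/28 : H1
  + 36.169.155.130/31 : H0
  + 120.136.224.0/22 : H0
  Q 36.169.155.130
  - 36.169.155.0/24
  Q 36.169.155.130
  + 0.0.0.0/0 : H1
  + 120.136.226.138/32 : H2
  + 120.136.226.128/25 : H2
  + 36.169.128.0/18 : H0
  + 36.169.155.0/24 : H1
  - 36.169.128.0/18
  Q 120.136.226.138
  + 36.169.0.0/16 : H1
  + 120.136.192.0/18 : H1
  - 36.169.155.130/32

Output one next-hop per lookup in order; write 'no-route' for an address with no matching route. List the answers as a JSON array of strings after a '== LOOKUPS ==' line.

Apply in order:
  + 120.136.226.0/24 (H2) depth=24
  del 120.136.226.0/24 (clear depth 24)
  + 120.136.226.0/24 (H1) depth=24
  del 120.136.226.0/24 (clear depth 24)
  + 120.0.0.0/8 (H0) depth=8
  + 36.168.0.0/13 (H2) depth=13
  ? 120.0.0.28  path d0:-→d1:-→d2:-→d3:-→d4:-→d5:-→d6:-→d7:-→d8:H0  best=H0
  del 120.0.0.0/8 (clear depth 8)
  ? 36.168.0.191  path d0:-→d1:-→d2:-→d3:-→d4:-→d5:-→d6:-→d7:-→d8:-→d9:-→d10:-→d11:-→d12:-→d13:H2  best=H2
  + 112.0.0.0/4 (H2) depth=4
  del 36.168.0.0/13 (clear depth 13)
  del 112.0.0.0/4 (clear depth 4)
  + 36.169.155.130/32 (H1) depth=32
  ? 36.169.155.130  path d0:-→d1:-→d2:-→d3:-→d4:-→d5:-→d6:-→d7:-→d8:-→d9:-→d10:-→d11:-→d12:-→d13:-→d14:-→d15:-→d16:-→d17:-→d18:-→d19:-→d20:-→d21:-→d22:-→d23:-→d24:-→d25:-→d26:-→d27:-→d28:-→d29:-→d30:-→d31:-→d32:H1  best=H1
  + 120.136.224.0/20 (H0) depth=20
  + 36.169.144.0/20 (H0) depth=20
  + 36.169.155.0/24 (H2) depth=24
  ? 120.136.224.0  path d0:-→d1:-→d2:-→d3:-→d4:-→d5:-→d6:-→d7:-→d8:-→d9:-→d10:-→d11:-→d12:-→d13:-→d14:-→d15:-→d16:-→d17:-→d18:-→d19:-→d20:H0→d21:-→d22:-  best=H0
  + 36.160.0.0/12 (H0) depth=12
  ? 36.169.157.186  path d0:-→d1:-→d2:-→d3:-→d4:-→d5:-→d6:-→d7:-→d8:-→d9:-→d10:-→d11:-→d12:H0→d13:-→d14:-→d15:-→d16:-→d17:-→d18:-→d19:-→d20:H0→d21:-  best=H0
  + 0.0.0.0/2 (H0) depth=2
  + 36.169.155.128/28 (H1) depth=28
  + 36.169.155.130/31 (H0) depth=31
  + 120.136.224.0/22 (H0) depth=22
  ? 36.169.155.130  path d0:-→d1:-→d2:H0→d3:-→d4:-→d5:-→d6:-→d7:-→d8:-→d9:-→d10:-→d11:-→d12:H0→d13:-→d14:-→d15:-→d16:-→d17:-→d18:-→d19:-→d20:H0→d21:-→d22:-→d23:-→d24:H2→d25:-→d26:-→d27:-→d28:H1→d29:-→d30:-→d31:H0→d32:H1  best=H1
  del 36.169.155.0/24 (clear depth 24)
  ? 36.169.155.130  path d0:-→d1:-→d2:H0→d3:-→d4:-→d5:-→d6:-→d7:-→d8:-→d9:-→d10:-→d11:-→d12:H0→d13:-→d14:-→d15:-→d16:-→d17:-→d18:-→d19:-→d20:H0→d21:-→d22:-→d23:-→d24:-→d25:-→d26:-→d27:-→d28:H1→d29:-→d30:-→d31:H0→d32:H1  best=H1
  + 0.0.0.0/0 (H1) depth=0
  + 120.136.226.138/32 (H2) depth=32
  + 120.136.226.128/25 (H2) depth=25
  + 36.169.128.0/18 (H0) depth=18
  + 36.169.155.0/24 (H1) depth=24
  del 36.169.128.0/18 (clear depth 18)
  ? 120.136.226.138  path d0:H1→d1:-→d2:-→d3:-→d4:-→d5:-→d6:-→d7:-→d8:-→d9:-→d10:-→d11:-→d12:-→d13:-→d14:-→d15:-→d16:-→d17:-→d18:-→d19:-→d20:H0→d21:-→d22:H0→d23:-→d24:-→d25:H2→d26:-→d27:-→d28:-→d29:-→d30:-→d31:-→d32:H2  best=H2
  + 36.169.0.0/16 (H1) depth=16
  + 120.136.192.0/18 (H1) depth=18
  del 36.169.155.130/32 (clear depth 32)

== LOOKUPS ==
["H0","H2","H1","H0","H0","H1","H1","H2"]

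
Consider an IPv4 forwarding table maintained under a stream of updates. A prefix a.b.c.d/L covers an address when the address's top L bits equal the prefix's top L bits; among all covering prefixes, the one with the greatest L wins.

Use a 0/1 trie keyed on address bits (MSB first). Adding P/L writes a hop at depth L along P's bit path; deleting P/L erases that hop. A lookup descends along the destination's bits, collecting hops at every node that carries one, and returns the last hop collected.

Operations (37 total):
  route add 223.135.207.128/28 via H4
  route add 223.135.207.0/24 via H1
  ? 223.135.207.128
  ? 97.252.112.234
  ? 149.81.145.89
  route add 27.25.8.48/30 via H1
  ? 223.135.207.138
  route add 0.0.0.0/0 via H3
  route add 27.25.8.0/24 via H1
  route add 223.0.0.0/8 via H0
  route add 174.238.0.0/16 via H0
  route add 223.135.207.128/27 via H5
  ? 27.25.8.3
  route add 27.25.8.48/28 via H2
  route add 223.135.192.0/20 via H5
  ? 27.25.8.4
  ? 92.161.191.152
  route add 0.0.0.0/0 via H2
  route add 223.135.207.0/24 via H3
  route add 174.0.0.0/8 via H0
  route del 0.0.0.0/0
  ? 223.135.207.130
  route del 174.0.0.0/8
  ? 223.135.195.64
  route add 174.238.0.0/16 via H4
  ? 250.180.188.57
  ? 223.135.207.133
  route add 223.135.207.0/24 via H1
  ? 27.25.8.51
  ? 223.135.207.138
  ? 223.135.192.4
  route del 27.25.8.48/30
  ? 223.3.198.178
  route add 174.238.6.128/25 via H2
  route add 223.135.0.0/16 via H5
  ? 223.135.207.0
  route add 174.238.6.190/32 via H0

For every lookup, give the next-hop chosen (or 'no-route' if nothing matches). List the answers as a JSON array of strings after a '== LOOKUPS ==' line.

Trace:
  add 223.135.207.128/28 -> H4 at depth 28
  add 223.135.207.0/24 -> H1 at depth 24
  Q 223.135.207.128: descend 1101111110000111110011111000 ; hops seen [H1,H4] ; pick H4
  Q 97.252.112.234: descend ε ; hops seen [∅] ; pick no-route
  Q 149.81.145.89: descend 1 ; hops seen [∅] ; pick no-route
  add 27.25.8.48/30 -> H1 at depth 30
  Q 223.135.207.138: descend 1101111110000111110011111000 ; hops seen [H1,H4] ; pick H4
  add 0.0.0.0/0 -> H3 at depth 0
  add 27.25.8.0/24 -> H1 at depth 24
  add 223.0.0.0/8 -> H0 at depth 8
  add 174.238.0.0/16 -> H0 at depth 16
  add 223.135.207.128/27 -> H5 at depth 27
  Q 27.25.8.3: descend 00011011000110010000100000 ; hops seen [H3,H1] ; pick H1
  add 27.25.8.48/28 -> H2 at depth 28
  add 223.135.192.0/20 -> H5 at depth 20
  Q 27.25.8.4: descend 00011011000110010000100000 ; hops seen [H3,H1] ; pick H1
  Q 92.161.191.152: descend 0 ; hops seen [H3] ; pick H3
  add 0.0.0.0/0 -> H2 at depth 0
  add 223.135.207.0/24 -> H3 at depth 24
  add 174.0.0.0/8 -> H0 at depth 8
  - 0.0.0.0/0 clear@0
  Q 223.135.207.130: descend 1101111110000111110011111000 ; hops seen [H0,H5,H3,H5,H4] ; pick H4
  - 174.0.0.0/8 clear@8
  Q 223.135.195.64: descend 11011111100001111100 ; hops seen [H0,H5] ; pick H5
  add 174.238.0.0/16 -> H4 at depth 16
  Q 250.180.188.57: descend 11 ; hops seen [∅] ; pick no-route
  Q 223.135.207.133: descend 1101111110000111110011111000 ; hops seen [H0,H5,H3,H5,H4] ; pick H4
  add 223.135.207.0/24 -> H1 at depth 24
  Q 27.25.8.51: descend 000110110001100100001000001100 ; hops seen [H1,H2,H1] ; pick H1
  Q 223.135.207.138: descend 1101111110000111110011111000 ; hops seen [H0,H5,H1,H5,H4] ; pick H4
  Q 223.135.192.4: descend 11011111100001111100 ; hops seen [H0,H5] ; pick H5
  - 27.25.8.48/30 clear@30
  Q 223.3.198.178: descend 11011111 ; hops seen [H0] ; pick H0
  add 174.238.6.128/25 -> H2 at depth 25
  add 223.135.0.0/16 -> H5 at depth 16
  Q 223.135.207.0: descend 110111111000011111001111 ; hops seen [H0,H5,H5,H1] ; pick H1
  add 174.238.6.190/32 -> H0 at depth 32

== LOOKUPS ==
["H4","no-route","no-route","H4","H1","H1","H3","H4","H5","no-route","H4","H1","H4","H5","H0","H1"]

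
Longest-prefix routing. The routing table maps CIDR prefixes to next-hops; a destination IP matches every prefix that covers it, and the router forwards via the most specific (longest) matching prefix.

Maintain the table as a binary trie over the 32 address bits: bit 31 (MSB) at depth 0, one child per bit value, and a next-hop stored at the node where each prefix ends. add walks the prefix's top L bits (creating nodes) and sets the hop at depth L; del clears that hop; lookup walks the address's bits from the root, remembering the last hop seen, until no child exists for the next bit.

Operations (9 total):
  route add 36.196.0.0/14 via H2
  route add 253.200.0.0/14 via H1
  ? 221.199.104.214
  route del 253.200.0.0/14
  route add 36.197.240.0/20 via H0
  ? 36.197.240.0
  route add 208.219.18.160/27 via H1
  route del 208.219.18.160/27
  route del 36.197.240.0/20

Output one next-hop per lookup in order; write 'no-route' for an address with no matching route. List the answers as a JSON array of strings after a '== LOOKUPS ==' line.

Process each operation:
  + 36.196.0.0/14 (H2) depth=14
  + 253.200.0.0/14 (H1) depth=14
  lookup 221.199.104.214: bits 11 walk d0:-→d1:-→d2:- -> no-route
  - 253.200.0.0/14 clear@14
  + 36.197.240.0/20 (H0) depth=20
  lookup 36.197.240.0: bits 00100100110001011111 walk d0:-→d1:-→d2:-→d3:-→d4:-→d5:-→d6:-→d7:-→d8:-→d9:-→d10:-→d11:-→d12:-→d13:-→d14:H2→d15:-→d16:-→d17:-→d18:-→d19:-→d20:H0 -> H0
  + 208.219.18.160/27 (H1) depth=27
  - 208.219.18.160/27 clear@27
  - 36.197.240.0/20 clear@20

== LOOKUPS ==
["no-route","H0"]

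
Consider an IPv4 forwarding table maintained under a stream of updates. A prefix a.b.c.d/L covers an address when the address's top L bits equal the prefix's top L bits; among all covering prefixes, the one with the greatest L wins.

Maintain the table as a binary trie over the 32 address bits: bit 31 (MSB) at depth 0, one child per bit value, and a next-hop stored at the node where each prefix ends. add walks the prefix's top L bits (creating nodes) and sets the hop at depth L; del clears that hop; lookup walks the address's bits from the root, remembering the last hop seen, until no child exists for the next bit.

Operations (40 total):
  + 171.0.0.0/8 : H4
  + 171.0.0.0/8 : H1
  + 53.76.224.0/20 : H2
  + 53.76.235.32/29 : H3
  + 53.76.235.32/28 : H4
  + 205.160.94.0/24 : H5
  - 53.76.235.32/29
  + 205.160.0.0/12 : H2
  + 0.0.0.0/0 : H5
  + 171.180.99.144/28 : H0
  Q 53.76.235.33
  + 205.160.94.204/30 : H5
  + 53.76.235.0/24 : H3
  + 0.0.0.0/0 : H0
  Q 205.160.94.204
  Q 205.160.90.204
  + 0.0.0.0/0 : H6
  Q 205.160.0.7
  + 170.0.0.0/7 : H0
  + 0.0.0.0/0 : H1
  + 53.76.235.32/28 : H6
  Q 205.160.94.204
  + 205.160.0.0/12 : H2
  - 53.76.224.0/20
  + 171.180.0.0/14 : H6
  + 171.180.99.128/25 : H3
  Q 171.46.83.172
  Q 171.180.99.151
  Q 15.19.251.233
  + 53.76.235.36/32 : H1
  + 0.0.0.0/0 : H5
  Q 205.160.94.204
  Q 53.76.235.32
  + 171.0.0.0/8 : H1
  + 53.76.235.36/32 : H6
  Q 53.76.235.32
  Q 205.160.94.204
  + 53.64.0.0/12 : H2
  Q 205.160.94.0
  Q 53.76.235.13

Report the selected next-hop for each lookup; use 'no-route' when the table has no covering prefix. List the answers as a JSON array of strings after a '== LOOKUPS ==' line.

Apply in order:
  add 171.0.0.0/8 -> H4 at depth 8
  add 171.0.0.0/8 -> H1 at depth 8
  add 53.76.224.0/20 -> H2 at depth 20
  add 53.76.235.32/29 -> H3 at depth 29
  add 53.76.235.32/28 -> H4 at depth 28
  add 205.160.94.0/24 -> H5 at depth 24
  - 53.76.235.32/29 clear@29
  add 205.160.0.0/12 -> H2 at depth 12
  add 0.0.0.0/0 -> H5 at depth 0
  add 171.180.99.144/28 -> H0 at depth 28
  Q 53.76.235.33: descend 00110101010011001110101100100 ; hops seen [H5,H2,H4] ; pick H4
  add 205.160.94.204/30 -> H5 at depth 30
  add 53.76.235.0/24 -> H3 at depth 24
  add 0.0.0.0/0 -> H0 at depth 0
  Q 205.160.94.204: descend 110011011010000001011110110011 ; hops seen [H0,H2,H5,H5] ; pick H5
  Q 205.160.90.204: descend 110011011010000001011 ; hops seen [H0,H2] ; pick H2
  add 0.0.0.0/0 -> H6 at depth 0
  Q 205.160.0.7: descend 11001101101000000 ; hops seen [H6,H2] ; pick H2
  add 170.0.0.0/7 -> H0 at depth 7
  add 0.0.0.0/0 -> H1 at depth 0
  add 53.76.235.32/28 -> H6 at depth 28
  Q 205.160.94.204: descend 110011011010000001011110110011 ; hops seen [H1,H2,H5,H5] ; pick H5
  add 205.160.0.0/12 -> H2 at depth 12
  - 53.76.224.0/20 clear@20
  add 171.180.0.0/14 -> H6 at depth 14
  add 171.180.99.128/25 -> H3 at depth 25
  Q 171.46.83.172: descend 10101011 ; hops seen [H1,H0,H1] ; pick H1
  Q 171.180.99.151: descend 1010101110110100011000111001 ; hops seen [H1,H0,H1,H6,H3,H0] ; pick H0
  Q 15.19.251.233: descend 00 ; hops seen [H1] ; pick H1
  add 53.76.235.36/32 -> H1 at depth 32
  add 0.0.0.0/0 -> H5 at depth 0
  Q 205.160.94.204: descend 110011011010000001011110110011 ; hops seen [H5,H2,H5,H5] ; pick H5
  Q 53.76.235.32: descend 00110101010011001110101100100 ; hops seen [H5,H3,H6] ; pick H6
  add 171.0.0.0/8 -> H1 at depth 8
  add 53.76.235.36/32 -> H6 at depth 32
  Q 53.76.235.32: descend 00110101010011001110101100100 ; hops seen [H5,H3,H6] ; pick H6
  Q 205.160.94.204: descend 110011011010000001011110110011 ; hops seen [H5,H2,H5,H5] ; pick H5
  add 53.64.0.0/12 -> H2 at depth 12
  Q 205.160.94.0: descend 110011011010000001011110 ; hops seen [H5,H2,H5] ; pick H5
  Q 53.76.235.13: descend 00110101010011001110101100 ; hops seen [H5,H2,H3] ; pick H3

== LOOKUPS ==
["H4","H5","H2","H2","H5","H1","H0","H1","H5","H6","H6","H5","H5","H3"]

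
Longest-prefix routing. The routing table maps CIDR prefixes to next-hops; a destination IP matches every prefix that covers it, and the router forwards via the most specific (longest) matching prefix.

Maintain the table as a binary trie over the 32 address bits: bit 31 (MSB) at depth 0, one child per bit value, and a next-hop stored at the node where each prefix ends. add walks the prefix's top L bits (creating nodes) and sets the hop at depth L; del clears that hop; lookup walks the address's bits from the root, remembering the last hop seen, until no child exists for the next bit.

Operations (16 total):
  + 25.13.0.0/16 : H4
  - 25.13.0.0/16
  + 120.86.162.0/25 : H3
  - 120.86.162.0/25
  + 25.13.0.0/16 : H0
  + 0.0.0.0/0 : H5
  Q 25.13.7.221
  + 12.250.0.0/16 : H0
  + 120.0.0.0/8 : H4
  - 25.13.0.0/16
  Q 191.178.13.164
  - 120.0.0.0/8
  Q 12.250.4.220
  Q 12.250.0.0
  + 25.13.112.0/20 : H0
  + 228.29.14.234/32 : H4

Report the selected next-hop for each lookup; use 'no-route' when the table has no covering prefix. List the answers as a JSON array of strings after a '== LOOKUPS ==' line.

Trace:
  add 25.13.0.0/16 -> H4 at depth 16
  - 25.13.0.0/16 clear@16
  add 120.86.162.0/25 -> H3 at depth 25
  - 120.86.162.0/25 clear@25
  add 25.13.0.0/16 -> H0 at depth 16
  add 0.0.0.0/0 -> H5 at depth 0
  Q 25.13.7.221: descend 0001100100001101 ; hops seen [H5,H0] ; pick H0
  add 12.250.0.0/16 -> H0 at depth 16
  add 120.0.0.0/8 -> H4 at depth 8
  - 25.13.0.0/16 clear@16
  Q 191.178.13.164: descend ε ; hops seen [H5] ; pick H5
  - 120.0.0.0/8 clear@8
  Q 12.250.4.220: descend 0000110011111010 ; hops seen [H5,H0] ; pick H0
  Q 12.250.0.0: descend 0000110011111010 ; hops seen [H5,H0] ; pick H0
  add 25.13.112.0/20 -> H0 at depth 20
  add 228.29.14.234/32 -> H4 at depth 32

== LOOKUPS ==
["H0","H5","H0","H0"]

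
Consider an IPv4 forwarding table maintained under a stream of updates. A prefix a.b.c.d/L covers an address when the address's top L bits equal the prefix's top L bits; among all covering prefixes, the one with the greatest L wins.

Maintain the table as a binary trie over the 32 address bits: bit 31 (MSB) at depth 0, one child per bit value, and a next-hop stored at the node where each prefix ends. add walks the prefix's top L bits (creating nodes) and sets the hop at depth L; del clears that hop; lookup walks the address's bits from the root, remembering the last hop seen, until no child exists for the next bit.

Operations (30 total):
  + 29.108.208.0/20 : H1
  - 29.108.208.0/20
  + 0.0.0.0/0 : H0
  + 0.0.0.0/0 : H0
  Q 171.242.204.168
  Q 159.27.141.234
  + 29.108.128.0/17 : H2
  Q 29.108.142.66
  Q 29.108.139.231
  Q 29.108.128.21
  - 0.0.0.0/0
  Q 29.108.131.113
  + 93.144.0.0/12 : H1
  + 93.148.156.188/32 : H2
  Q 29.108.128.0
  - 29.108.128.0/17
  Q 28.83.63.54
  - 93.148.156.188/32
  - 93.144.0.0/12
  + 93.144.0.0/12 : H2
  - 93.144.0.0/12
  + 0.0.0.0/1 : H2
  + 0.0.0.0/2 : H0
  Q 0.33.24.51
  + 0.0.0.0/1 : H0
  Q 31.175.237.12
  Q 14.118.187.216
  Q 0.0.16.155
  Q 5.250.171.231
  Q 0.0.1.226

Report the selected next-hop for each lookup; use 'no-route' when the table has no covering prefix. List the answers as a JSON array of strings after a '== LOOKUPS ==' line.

Process each operation:
  + 29.108.208.0/20 (H1) depth=20
  - 29.108.208.0/20 clear@20
  + 0.0.0.0/0 (H0) depth=0
  + 0.0.0.0/0 (H0) depth=0
  lookup 171.242.204.168: bits ε walk d0:H0 -> H0
  lookup 159.27.141.234: bits ε walk d0:H0 -> H0
  + 29.108.128.0/17 (H2) depth=17
  lookup 29.108.142.66: bits 00011101011011001 walk d0:H0→d1:-→d2:-→d3:-→d4:-→d5:-→d6:-→d7:-→d8:-→d9:-→d10:-→d11:-→d12:-→d13:-→d14:-→d15:-→d16:-→d17:H2 -> H2
  lookup 29.108.139.231: bits 00011101011011001 walk d0:H0→d1:-→d2:-→d3:-→d4:-→d5:-→d6:-→d7:-→d8:-→d9:-→d10:-→d11:-→d12:-→d13:-→d14:-→d15:-→d16:-→d17:H2 -> H2
  lookup 29.108.128.21: bits 00011101011011001 walk d0:H0→d1:-→d2:-→d3:-→d4:-→d5:-→d6:-→d7:-→d8:-→d9:-→d10:-→d11:-→d12:-→d13:-→d14:-→d15:-→d16:-→d17:H2 -> H2
  - 0.0.0.0/0 clear@0
  lookup 29.108.131.113: bits 00011101011011001 walk d0:-→d1:-→d2:-→d3:-→d4:-→d5:-→d6:-→d7:-→d8:-→d9:-→d10:-→d11:-→d12:-→d13:-→d14:-→d15:-→d16:-→d17:H2 -> H2
  + 93.144.0.0/12 (H1) depth=12
  + 93.148.156.188/32 (H2) depth=32
  lookup 29.108.128.0: bits 00011101011011001 walk d0:-→d1:-→d2:-→d3:-→d4:-→d5:-→d6:-→d7:-→d8:-→d9:-→d10:-→d11:-→d12:-→d13:-→d14:-→d15:-→d16:-→d17:H2 -> H2
  - 29.108.128.0/17 clear@17
  lookup 28.83.63.54: bits 0001110 walk d0:-→d1:-→d2:-→d3:-→d4:-→d5:-→d6:-→d7:- -> no-route
  - 93.148.156.188/32 clear@32
  - 93.144.0.0/12 clear@12
  + 93.144.0.0/12 (H2) depth=12
  - 93.144.0.0/12 clear@12
  + 0.0.0.0/1 (H2) depth=1
  + 0.0.0.0/2 (H0) depth=2
  lookup 0.33.24.51: bits 000 walk d0:-→d1:H2→d2:H0→d3:- -> H0
  + 0.0.0.0/1 (H0) depth=1
  lookup 31.175.237.12: bits 000111 walk d0:-→d1:H0→d2:H0→d3:-→d4:-→d5:-→d6:- -> H0
  lookup 14.118.187.216: bits 000 walk d0:-→d1:H0→d2:H0→d3:- -> H0
  lookup 0.0.16.155: bits 000 walk d0:-→d1:H0→d2:H0→d3:- -> H0
  lookup 5.250.171.231: bits 000 walk d0:-→d1:H0→d2:H0→d3:- -> H0
  lookup 0.0.1.226: bits 000 walk d0:-→d1:H0→d2:H0→d3:- -> H0

== LOOKUPS ==
["H0","H0","H2","H2","H2","H2","H2","no-route","H0","H0","H0","H0","H0","H0"]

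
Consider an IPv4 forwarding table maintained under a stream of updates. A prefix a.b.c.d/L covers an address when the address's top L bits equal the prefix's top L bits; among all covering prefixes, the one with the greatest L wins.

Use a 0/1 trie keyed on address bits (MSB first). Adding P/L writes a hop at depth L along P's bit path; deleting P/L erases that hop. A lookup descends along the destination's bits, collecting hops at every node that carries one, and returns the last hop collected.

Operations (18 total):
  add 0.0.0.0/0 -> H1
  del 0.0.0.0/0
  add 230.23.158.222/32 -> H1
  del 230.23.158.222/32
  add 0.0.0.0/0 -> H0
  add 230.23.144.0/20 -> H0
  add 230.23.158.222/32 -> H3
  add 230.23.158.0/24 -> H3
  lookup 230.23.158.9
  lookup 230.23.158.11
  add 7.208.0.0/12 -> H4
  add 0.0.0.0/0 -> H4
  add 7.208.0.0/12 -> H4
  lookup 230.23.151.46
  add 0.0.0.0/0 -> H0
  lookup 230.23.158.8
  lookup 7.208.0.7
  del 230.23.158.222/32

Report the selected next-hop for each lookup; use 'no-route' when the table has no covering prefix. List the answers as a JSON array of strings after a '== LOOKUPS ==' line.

Apply in order:
  + 0.0.0.0/0 (H1) depth=0
  del 0.0.0.0/0 (clear depth 0)
  + 230.23.158.222/32 (H1) depth=32
  del 230.23.158.222/32 (clear depth 32)
  + 0.0.0.0/0 (H0) depth=0
  + 230.23.144.0/20 (H0) depth=20
  + 230.23.158.222/32 (H3) depth=32
  + 230.23.158.0/24 (H3) depth=24
  Q 230.23.158.9: descend 111001100001011110011110 ; hops seen [H0,H0,H3] ; pick H3
  Q 230.23.158.11: descend 111001100001011110011110 ; hops seen [H0,H0,H3] ; pick H3
  + 7.208.0.0/12 (H4) depth=12
  + 0.0.0.0/0 (H4) depth=0
  + 7.208.0.0/12 (H4) depth=12
  Q 230.23.151.46: descend 11100110000101111001 ; hops seen [H4,H0] ; pick H0
  + 0.0.0.0/0 (H0) depth=0
  Q 230.23.158.8: descend 111001100001011110011110 ; hops seen [H0,H0,H3] ; pick H3
  Q 7.208.0.7: descend 000001111101 ; hops seen [H0,H4] ; pick H4
  del 230.23.158.222/32 (clear depth 32)

== LOOKUPS ==
["H3","H3","H0","H3","H4"]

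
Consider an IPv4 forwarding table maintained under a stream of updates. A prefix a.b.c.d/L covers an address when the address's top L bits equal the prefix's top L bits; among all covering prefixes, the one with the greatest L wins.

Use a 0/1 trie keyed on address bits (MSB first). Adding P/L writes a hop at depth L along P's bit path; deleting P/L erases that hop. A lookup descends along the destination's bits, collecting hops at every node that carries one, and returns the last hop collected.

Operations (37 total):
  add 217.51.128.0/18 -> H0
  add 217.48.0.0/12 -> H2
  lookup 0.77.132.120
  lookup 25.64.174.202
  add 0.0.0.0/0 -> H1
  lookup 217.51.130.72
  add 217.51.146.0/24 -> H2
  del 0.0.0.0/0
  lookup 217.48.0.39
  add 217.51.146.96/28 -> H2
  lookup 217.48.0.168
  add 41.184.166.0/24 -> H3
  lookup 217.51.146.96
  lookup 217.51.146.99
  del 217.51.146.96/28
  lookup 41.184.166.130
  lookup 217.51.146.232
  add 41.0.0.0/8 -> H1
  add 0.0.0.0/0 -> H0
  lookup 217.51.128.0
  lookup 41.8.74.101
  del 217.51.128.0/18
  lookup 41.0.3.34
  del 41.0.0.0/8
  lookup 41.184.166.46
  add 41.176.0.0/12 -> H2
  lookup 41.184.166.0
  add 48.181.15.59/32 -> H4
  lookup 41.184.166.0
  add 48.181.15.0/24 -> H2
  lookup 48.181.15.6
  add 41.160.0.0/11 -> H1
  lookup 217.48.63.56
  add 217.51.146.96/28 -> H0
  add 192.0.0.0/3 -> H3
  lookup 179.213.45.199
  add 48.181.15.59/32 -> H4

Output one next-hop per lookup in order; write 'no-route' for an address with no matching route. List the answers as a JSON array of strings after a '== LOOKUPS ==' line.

Apply in order:
  add 217.51.128.0/18 -> H0 at depth 18
  add 217.48.0.0/12 -> H2 at depth 12
  ? 0.77.132.120  path d0:-  best=no-route
  ? 25.64.174.202  path d0:-  best=no-route
  add 0.0.0.0/0 -> H1 at depth 0
  ? 217.51.130.72  path d0:H1→d1:-→d2:-→d3:-→d4:-→d5:-→d6:-→d7:-→d8:-→d9:-→d10:-→d11:-→d12:H2→d13:-→d14:-→d15:-→d16:-→d17:-→d18:H0  best=H0
  add 217.51.146.0/24 -> H2 at depth 24
  del 0.0.0.0/0 (clear depth 0)
  ? 217.48.0.39  path d0:-→d1:-→d2:-→d3:-→d4:-→d5:-→d6:-→d7:-→d8:-→d9:-→d10:-→d11:-→d12:H2→d13:-→d14:-  best=H2
  add 217.51.146.96/28 -> H2 at depth 28
  ? 217.48.0.168  path d0:-→d1:-→d2:-→d3:-→d4:-→d5:-→d6:-→d7:-→d8:-→d9:-→d10:-→d11:-→d12:H2→d13:-→d14:-  best=H2
  add 41.184.166.0/24 -> H3 at depth 24
  ? 217.51.146.96  path d0:-→d1:-→d2:-→d3:-→d4:-→d5:-→d6:-→d7:-→d8:-→d9:-→d10:-→d11:-→d12:H2→d13:-→d14:-→d15:-→d16:-→d17:-→d18:H0→d19:-→d20:-→d21:-→d22:-→d23:-→d24:H2→d25:-→d26:-→d27:-→d28:H2  best=H2
  ? 217.51.146.99  path d0:-→d1:-→d2:-→d3:-→d4:-→d5:-→d6:-→d7:-→d8:-→d9:-→d10:-→d11:-→d12:H2→d13:-→d14:-→d15:-→d16:-→d17:-→d18:H0→d19:-→d20:-→d21:-→d22:-→d23:-→d24:H2→d25:-→d26:-→d27:-→d28:H2  best=H2
  del 217.51.146.96/28 (clear depth 28)
  ? 41.184.166.130  path d0:-→d1:-→d2:-→d3:-→d4:-→d5:-→d6:-→d7:-→d8:-→d9:-→d10:-→d11:-→d12:-→d13:-→d14:-→d15:-→d16:-→d17:-→d18:-→d19:-→d20:-→d21:-→d22:-→d23:-→d24:H3  best=H3
  ? 217.51.146.232  path d0:-→d1:-→d2:-→d3:-→d4:-→d5:-→d6:-→d7:-→d8:-→d9:-→d10:-→d11:-→d12:H2→d13:-→d14:-→d15:-→d16:-→d17:-→d18:H0→d19:-→d20:-→d21:-→d22:-→d23:-→d24:H2  best=H2
  add 41.0.0.0/8 -> H1 at depth 8
  add 0.0.0.0/0 -> H0 at depth 0
  ? 217.51.128.0  path d0:H0→d1:-→d2:-→d3:-→d4:-→d5:-→d6:-→d7:-→d8:-→d9:-→d10:-→d11:-→d12:H2→d13:-→d14:-→d15:-→d16:-→d17:-→d18:H0→d19:-  best=H0
  ? 41.8.74.101  path d0:H0→d1:-→d2:-→d3:-→d4:-→d5:-→d6:-→d7:-→d8:H1  best=H1
  del 217.51.128.0/18 (clear depth 18)
  ? 41.0.3.34  path d0:H0→d1:-→d2:-→d3:-→d4:-→d5:-→d6:-→d7:-→d8:H1  best=H1
  del 41.0.0.0/8 (clear depth 8)
  ? 41.184.166.46  path d0:H0→d1:-→d2:-→d3:-→d4:-→d5:-→d6:-→d7:-→d8:-→d9:-→d10:-→d11:-→d12:-→d13:-→d14:-→d15:-→d16:-→d17:-→d18:-→d19:-→d20:-→d21:-→d22:-→d23:-→d24:H3  best=H3
  add 41.176.0.0/12 -> H2 at depth 12
  ? 41.184.166.0  path d0:H0→d1:-→d2:-→d3:-→d4:-→d5:-→d6:-→d7:-→d8:-→d9:-→d10:-→d11:-→d12:H2→d13:-→d14:-→d15:-→d16:-→d17:-→d18:-→d19:-→d20:-→d21:-→d22:-→d23:-→d24:H3  best=H3
  add 48.181.15.59/32 -> H4 at depth 32
  ? 41.184.166.0  path d0:H0→d1:-→d2:-→d3:-→d4:-→d5:-→d6:-→d7:-→d8:-→d9:-→d10:-→d11:-→d12:H2→d13:-→d14:-→d15:-→d16:-→d17:-→d18:-→d19:-→d20:-→d21:-→d22:-→d23:-→d24:H3  best=H3
  add 48.181.15.0/24 -> H2 at depth 24
  ? 48.181.15.6  path d0:H0→d1:-→d2:-→d3:-→d4:-→d5:-→d6:-→d7:-→d8:-→d9:-→d10:-→d11:-→d12:-→d13:-→d14:-→d15:-→d16:-→d17:-→d18:-→d19:-→d20:-→d21:-→d22:-→d23:-→d24:H2→d25:-→d26:-  best=H2
  add 41.160.0.0/11 -> H1 at depth 11
  ? 217.48.63.56  path d0:H0→d1:-→d2:-→d3:-→d4:-→d5:-→d6:-→d7:-→d8:-→d9:-→d10:-→d11:-→d12:H2→d13:-→d14:-  best=H2
  add 217.51.146.96/28 -> H0 at depth 28
  add 192.0.0.0/3 -> H3 at depth 3
  ? 179.213.45.199  path d0:H0→d1:-  best=H0
  add 48.181.15.59/32 -> H4 at depth 32

== LOOKUPS ==
["no-route","no-route","H0","H2","H2","H2","H2","H3","H2","H0","H1","H1","H3","H3","H3","H2","H2","H0"]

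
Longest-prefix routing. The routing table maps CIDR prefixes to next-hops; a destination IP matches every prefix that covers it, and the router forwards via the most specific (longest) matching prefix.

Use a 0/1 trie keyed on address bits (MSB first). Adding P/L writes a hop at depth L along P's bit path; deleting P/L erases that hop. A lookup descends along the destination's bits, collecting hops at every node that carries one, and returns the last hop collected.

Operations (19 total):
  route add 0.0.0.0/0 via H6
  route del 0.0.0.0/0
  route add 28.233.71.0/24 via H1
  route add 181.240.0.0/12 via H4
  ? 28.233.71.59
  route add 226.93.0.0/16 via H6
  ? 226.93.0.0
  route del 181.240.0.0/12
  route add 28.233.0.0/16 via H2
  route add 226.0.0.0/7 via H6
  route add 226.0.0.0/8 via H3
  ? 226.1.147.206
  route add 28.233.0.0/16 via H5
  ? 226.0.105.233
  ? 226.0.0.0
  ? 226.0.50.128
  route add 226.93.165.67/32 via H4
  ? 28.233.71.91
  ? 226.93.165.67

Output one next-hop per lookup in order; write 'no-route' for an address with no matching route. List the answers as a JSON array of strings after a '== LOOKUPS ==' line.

Trace:
  add 0.0.0.0/0 -> H6 at depth 0
  del 0.0.0.0/0 (clear depth 0)
  add 28.233.71.0/24 -> H1 at depth 24
  add 181.240.0.0/12 -> H4 at depth 12
  lookup 28.233.71.59: bits 000111001110100101000111 walk d0:-→d1:-→d2:-→d3:-→d4:-→d5:-→d6:-→d7:-→d8:-→d9:-→d10:-→d11:-→d12:-→d13:-→d14:-→d15:-→d16:-→d17:-→d18:-→d19:-→d20:-→d21:-→d22:-→d23:-→d24:H1 -> H1
  add 226.93.0.0/16 -> H6 at depth 16
  lookup 226.93.0.0: bits 1110001001011101 walk d0:-→d1:-→d2:-→d3:-→d4:-→d5:-→d6:-→d7:-→d8:-→d9:-→d10:-→d11:-→d12:-→d13:-→d14:-→d15:-→d16:H6 -> H6
  del 181.240.0.0/12 (clear depth 12)
  add 28.233.0.0/16 -> H2 at depth 16
  add 226.0.0.0/7 -> H6 at depth 7
  add 226.0.0.0/8 -> H3 at depth 8
  lookup 226.1.147.206: bits 111000100 walk d0:-→d1:-→d2:-→d3:-→d4:-→d5:-→d6:-→d7:H6→d8:H3→d9:- -> H3
  add 28.233.0.0/16 -> H5 at depth 16
  lookup 226.0.105.233: bits 111000100 walk d0:-→d1:-→d2:-→d3:-→d4:-→d5:-→d6:-→d7:H6→d8:H3→d9:- -> H3
  lookup 226.0.0.0: bits 111000100 walk d0:-→d1:-→d2:-→d3:-→d4:-→d5:-→d6:-→d7:H6→d8:H3→d9:- -> H3
  lookup 226.0.50.128: bits 111000100 walk d0:-→d1:-→d2:-→d3:-→d4:-→d5:-→d6:-→d7:H6→d8:H3→d9:- -> H3
  add 226.93.165.67/32 -> H4 at depth 32
  lookup 28.233.71.91: bits 000111001110100101000111 walk d0:-→d1:-→d2:-→d3:-→d4:-→d5:-→d6:-→d7:-→d8:-→d9:-→d10:-→d11:-→d12:-→d13:-→d14:-→d15:-→d16:H5→d17:-→d18:-→d19:-→d20:-→d21:-→d22:-→d23:-→d24:H1 -> H1
  lookup 226.93.165.67: bits 11100010010111011010010101000011 walk d0:-→d1:-→d2:-→d3:-→d4:-→d5:-→d6:-→d7:H6→d8:H3→d9:-→d10:-→d11:-→d12:-→d13:-→d14:-→d15:-→d16:H6→d17:-→d18:-→d19:-→d20:-→d21:-→d22:-→d23:-→d24:-→d25:-→d26:-→d27:-→d28:-→d29:-→d30:-→d31:-→d32:H4 -> H4

== LOOKUPS ==
["H1","H6","H3","H3","H3","H3","H1","H4"]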